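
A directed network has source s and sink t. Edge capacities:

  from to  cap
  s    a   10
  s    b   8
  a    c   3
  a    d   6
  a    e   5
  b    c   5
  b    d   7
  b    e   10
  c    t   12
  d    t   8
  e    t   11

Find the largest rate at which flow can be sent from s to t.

Augment s→a→c→t: bottleneck 3, flow now 3.
Augment s→a→d→t: bottleneck 6, flow now 9.
Augment s→a→e→t: bottleneck 1, flow now 10.
Augment s→b→c→t: bottleneck 5, flow now 15.
Augment s→b→d→t: bottleneck 2, flow now 17.
Augment s→b→e→t: bottleneck 1, flow now 18.
No augmenting path remains; maximum flow = 18.
In the residual graph, reachable from s: {s}.
Min-cut edges: s→a (10), s→b (8); capacity 10 + 8 = 18.
This cut is saturated, so no flow can exceed 18.

18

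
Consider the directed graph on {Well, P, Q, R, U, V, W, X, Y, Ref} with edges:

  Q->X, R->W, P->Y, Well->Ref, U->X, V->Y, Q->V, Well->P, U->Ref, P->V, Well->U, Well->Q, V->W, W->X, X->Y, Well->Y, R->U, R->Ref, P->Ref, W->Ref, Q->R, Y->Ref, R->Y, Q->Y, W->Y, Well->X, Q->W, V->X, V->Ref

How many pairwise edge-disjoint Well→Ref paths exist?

Assign every edge capacity 1; by Menger, the answer equals the max flow.
Path Well→Ref (+1); total 1.
Path Well→P→Ref (+1); total 2.
Path Well→U→Ref (+1); total 3.
Path Well→Y→Ref (+1); total 4.
Path Well→Q→R→Ref (+1); total 5.
No residual Well→Ref path; max flow = 5.
Certifying cut of size 5: {Well→P, Well→Q, Well→Ref, Well→U, Y→Ref}.

5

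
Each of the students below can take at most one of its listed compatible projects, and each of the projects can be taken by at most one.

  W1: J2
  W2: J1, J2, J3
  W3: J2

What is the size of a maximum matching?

Unit-capacity flow: source→left, listed edges, right→sink; max matching = max flow.
Augmenting path W1→J2 (+1); matched 1.
Augmenting path W2→J1 (+1); matched 2.
No augmenting path remains; maximum matching = 2.
König certificate: {W2, J2} is a vertex cover of size 2 (every listed pair touches it), so no matching can be larger.

2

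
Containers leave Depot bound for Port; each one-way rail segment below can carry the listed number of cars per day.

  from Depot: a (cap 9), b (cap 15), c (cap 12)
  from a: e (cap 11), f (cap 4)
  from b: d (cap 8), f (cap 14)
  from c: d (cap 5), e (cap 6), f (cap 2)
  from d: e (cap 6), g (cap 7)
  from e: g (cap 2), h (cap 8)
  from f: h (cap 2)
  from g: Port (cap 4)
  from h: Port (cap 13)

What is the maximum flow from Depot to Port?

14

Augment Depot→a→e→g→Port: bottleneck 2, flow now 2.
Augment Depot→a→e→h→Port: bottleneck 7, flow now 9.
Augment Depot→b→d→g→Port: bottleneck 2, flow now 11.
Augment Depot→b→f→h→Port: bottleneck 2, flow now 13.
Augment Depot→c→e→h→Port: bottleneck 1, flow now 14.
No augmenting path remains; maximum flow = 14.
In the residual graph, reachable from Depot: {Depot, a, b, c, d, e, f, g}.
Min-cut edges: e→h (8), f→h (2), g→Port (4); capacity 8 + 2 + 4 = 14.
This cut is saturated, so no flow can exceed 14.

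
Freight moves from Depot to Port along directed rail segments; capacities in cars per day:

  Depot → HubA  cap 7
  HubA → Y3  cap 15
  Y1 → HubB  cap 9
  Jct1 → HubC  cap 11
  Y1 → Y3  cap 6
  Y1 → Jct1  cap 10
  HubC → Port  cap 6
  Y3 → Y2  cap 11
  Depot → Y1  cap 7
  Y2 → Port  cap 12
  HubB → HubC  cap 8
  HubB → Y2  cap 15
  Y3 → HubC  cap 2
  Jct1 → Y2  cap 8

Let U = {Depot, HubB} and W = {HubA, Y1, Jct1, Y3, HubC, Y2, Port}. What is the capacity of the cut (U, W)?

37

Edges leaving {Depot, HubB}: Depot→HubA (7), Depot→Y1 (7), HubB→HubC (8), HubB→Y2 (15).
Cut capacity = 7 + 7 + 8 + 15 = 37.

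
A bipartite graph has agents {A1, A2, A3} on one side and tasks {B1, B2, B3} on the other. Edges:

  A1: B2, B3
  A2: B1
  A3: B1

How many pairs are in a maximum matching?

2

Unit-capacity flow: source→left, listed edges, right→sink; max matching = max flow.
Augmenting path A1→B2 (+1); matched 1.
Augmenting path A2→B1 (+1); matched 2.
No augmenting path remains; maximum matching = 2.
König certificate: {A1, B1} is a vertex cover of size 2 (every listed pair touches it), so no matching can be larger.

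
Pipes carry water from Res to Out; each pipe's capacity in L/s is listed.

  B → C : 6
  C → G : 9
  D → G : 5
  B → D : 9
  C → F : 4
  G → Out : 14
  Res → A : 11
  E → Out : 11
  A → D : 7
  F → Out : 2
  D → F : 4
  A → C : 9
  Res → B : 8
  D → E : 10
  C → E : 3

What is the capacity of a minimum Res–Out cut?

Augment Res→A→C→E→Out: bottleneck 3, flow now 3.
Augment Res→A→C→F→Out: bottleneck 2, flow now 5.
Augment Res→A→C→G→Out: bottleneck 4, flow now 9.
Augment Res→A→D→E→Out: bottleneck 2, flow now 11.
Augment Res→B→C→G→Out: bottleneck 5, flow now 16.
Augment Res→B→D→E→Out: bottleneck 3, flow now 19.
No augmenting path remains; maximum flow = 19.
By max-flow min-cut, the minimum cut capacity equals the max flow.
In the residual graph, reachable from Res: {Res}.
Min-cut edges: Res→A (11), Res→B (8); capacity 11 + 8 = 19.

19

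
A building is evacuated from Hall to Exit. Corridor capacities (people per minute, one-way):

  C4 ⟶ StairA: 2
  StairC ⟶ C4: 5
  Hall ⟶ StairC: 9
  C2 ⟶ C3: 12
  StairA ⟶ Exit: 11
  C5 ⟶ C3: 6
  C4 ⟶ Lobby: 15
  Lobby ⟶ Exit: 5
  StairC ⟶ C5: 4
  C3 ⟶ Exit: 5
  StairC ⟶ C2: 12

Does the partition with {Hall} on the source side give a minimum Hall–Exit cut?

Given cut capacity: 9 = 9.
Augment Hall→StairC→C5→C3→Exit: bottleneck 4, flow now 4.
Augment Hall→StairC→C4→Lobby→Exit: bottleneck 5, flow now 9.
No augmenting path remains; maximum flow = 9.
Cut capacity 9 equals the max flow, so it is a minimum cut.

Yes — it is a minimum cut (capacity 9).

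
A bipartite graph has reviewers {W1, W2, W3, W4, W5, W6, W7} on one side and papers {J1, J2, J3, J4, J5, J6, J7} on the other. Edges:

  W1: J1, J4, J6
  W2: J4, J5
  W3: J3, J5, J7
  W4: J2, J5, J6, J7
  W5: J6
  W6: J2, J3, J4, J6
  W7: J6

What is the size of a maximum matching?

Unit-capacity flow: source→left, listed edges, right→sink; max matching = max flow.
Augmenting path W1→J1 (+1); matched 1.
Augmenting path W2→J4 (+1); matched 2.
Augmenting path W3→J3 (+1); matched 3.
Augmenting path W4→J2 (+1); matched 4.
Augmenting path W5→J6 (+1); matched 5.
Augmenting path W6→J2→W4→J5 (+1); matched 6.
No augmenting path remains; maximum matching = 6.
König certificate: {W1, W2, W3, W4, W6, J6} is a vertex cover of size 6 (every listed pair touches it), so no matching can be larger.

6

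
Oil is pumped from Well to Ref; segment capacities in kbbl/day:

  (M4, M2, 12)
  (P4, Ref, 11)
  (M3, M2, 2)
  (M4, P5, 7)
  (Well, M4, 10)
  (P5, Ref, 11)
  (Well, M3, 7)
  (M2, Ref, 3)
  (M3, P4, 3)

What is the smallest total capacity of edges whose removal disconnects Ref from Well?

Augment Well→M4→M2→Ref: bottleneck 3, flow now 3.
Augment Well→M4→P5→Ref: bottleneck 7, flow now 10.
Augment Well→M3→P4→Ref: bottleneck 3, flow now 13.
No augmenting path remains; maximum flow = 13.
By max-flow min-cut, the minimum cut capacity equals the max flow.
In the residual graph, reachable from Well: {Well, M4, M3, M2}.
Min-cut edges: M4→P5 (7), M3→P4 (3), M2→Ref (3); capacity 7 + 3 + 3 = 13.

13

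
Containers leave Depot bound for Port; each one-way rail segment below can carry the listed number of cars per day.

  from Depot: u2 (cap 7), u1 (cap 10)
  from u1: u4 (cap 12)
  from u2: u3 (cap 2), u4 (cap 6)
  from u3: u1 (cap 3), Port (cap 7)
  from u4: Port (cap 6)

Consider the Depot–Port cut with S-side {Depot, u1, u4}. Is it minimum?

No — its capacity is 13, but the minimum cut has capacity 8.

Given cut capacity: 7 + 6 = 13.
Augment Depot→u1→u4→Port: bottleneck 6, flow now 6.
Augment Depot→u2→u3→Port: bottleneck 2, flow now 8.
No augmenting path remains; maximum flow = 8.
In the residual graph, reachable from Depot: {Depot, u1, u2, u4}.
Min-cut edges: u2→u3 (2), u4→Port (6); capacity 2 + 6 = 8.
Cut capacity 13 exceeds the max flow 8, so it is not minimum.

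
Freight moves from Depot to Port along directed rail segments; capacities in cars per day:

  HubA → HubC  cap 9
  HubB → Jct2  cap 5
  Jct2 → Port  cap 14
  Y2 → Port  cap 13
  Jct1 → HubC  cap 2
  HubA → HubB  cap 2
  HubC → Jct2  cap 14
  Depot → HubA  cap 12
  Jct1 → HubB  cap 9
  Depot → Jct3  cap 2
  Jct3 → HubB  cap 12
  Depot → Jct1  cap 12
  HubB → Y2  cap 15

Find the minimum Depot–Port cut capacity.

24

Augment Depot→Jct1→HubB→Jct2→Port: bottleneck 5, flow now 5.
Augment Depot→Jct1→HubB→Y2→Port: bottleneck 4, flow now 9.
Augment Depot→Jct1→HubC→Jct2→Port: bottleneck 2, flow now 11.
Augment Depot→HubA→HubB→Y2→Port: bottleneck 2, flow now 13.
Augment Depot→HubA→HubC→Jct2→Port: bottleneck 7, flow now 20.
Augment Depot→Jct3→HubB→Y2→Port: bottleneck 2, flow now 22.
Augment Depot→HubA→HubC→Jct2→HubB→Y2→Port: bottleneck 2, flow now 24. (uses reverse residual edge)
No augmenting path remains; maximum flow = 24.
By max-flow min-cut, the minimum cut capacity equals the max flow.
In the residual graph, reachable from Depot: {Depot, Jct1, HubA}.
Min-cut edges: Depot→Jct3 (2), Jct1→HubB (9), Jct1→HubC (2), HubA→HubB (2), HubA→HubC (9); capacity 2 + 9 + 2 + 2 + 9 = 24.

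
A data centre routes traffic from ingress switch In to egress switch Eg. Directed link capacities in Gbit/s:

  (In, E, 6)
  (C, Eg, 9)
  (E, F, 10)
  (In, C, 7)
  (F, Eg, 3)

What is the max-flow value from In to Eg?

Augment In→C→Eg: bottleneck 7, flow now 7.
Augment In→E→F→Eg: bottleneck 3, flow now 10.
No augmenting path remains; maximum flow = 10.
In the residual graph, reachable from In: {In, E, F}.
Min-cut edges: In→C (7), F→Eg (3); capacity 7 + 3 = 10.
This cut is saturated, so no flow can exceed 10.

10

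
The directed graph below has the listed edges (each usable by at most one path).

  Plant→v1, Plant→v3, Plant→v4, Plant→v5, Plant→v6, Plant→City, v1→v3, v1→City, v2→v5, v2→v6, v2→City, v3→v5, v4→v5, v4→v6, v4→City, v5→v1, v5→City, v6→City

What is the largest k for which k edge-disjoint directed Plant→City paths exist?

Assign every edge capacity 1; by Menger, the answer equals the max flow.
Path Plant→City (+1); total 1.
Path Plant→v1→City (+1); total 2.
Path Plant→v4→City (+1); total 3.
Path Plant→v5→City (+1); total 4.
Path Plant→v6→City (+1); total 5.
No residual Plant→City path; max flow = 5.
Certifying cut of size 5: {Plant→City, Plant→v4, Plant→v6, v1→City, v5→City}.

5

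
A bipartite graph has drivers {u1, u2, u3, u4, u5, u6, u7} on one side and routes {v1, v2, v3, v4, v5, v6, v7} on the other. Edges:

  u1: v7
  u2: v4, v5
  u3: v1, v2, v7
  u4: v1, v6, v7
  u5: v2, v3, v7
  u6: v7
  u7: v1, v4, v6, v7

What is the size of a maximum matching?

6

Unit-capacity flow: source→left, listed edges, right→sink; max matching = max flow.
Augmenting path u1→v7 (+1); matched 1.
Augmenting path u2→v4 (+1); matched 2.
Augmenting path u3→v1 (+1); matched 3.
Augmenting path u4→v6 (+1); matched 4.
Augmenting path u5→v2 (+1); matched 5.
Augmenting path u7→v4→u2→v5 (+1); matched 6.
No augmenting path remains; maximum matching = 6.
König certificate: {u2, u3, u4, u5, u7, v7} is a vertex cover of size 6 (every listed pair touches it), so no matching can be larger.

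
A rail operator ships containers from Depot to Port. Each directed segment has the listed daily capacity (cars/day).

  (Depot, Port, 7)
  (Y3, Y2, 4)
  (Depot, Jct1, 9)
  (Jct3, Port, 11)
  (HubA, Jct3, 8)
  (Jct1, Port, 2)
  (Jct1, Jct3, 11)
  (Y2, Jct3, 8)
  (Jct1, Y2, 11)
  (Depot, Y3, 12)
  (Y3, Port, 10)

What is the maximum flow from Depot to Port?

28

Augment Depot→Port: bottleneck 7, flow now 7.
Augment Depot→Jct1→Port: bottleneck 2, flow now 9.
Augment Depot→Y3→Port: bottleneck 10, flow now 19.
Augment Depot→Jct1→Jct3→Port: bottleneck 7, flow now 26.
Augment Depot→Y3→Y2→Jct3→Port: bottleneck 2, flow now 28.
No augmenting path remains; maximum flow = 28.
In the residual graph, reachable from Depot: {Depot}.
Min-cut edges: Depot→Jct1 (9), Depot→Y3 (12), Depot→Port (7); capacity 9 + 12 + 7 = 28.
This cut is saturated, so no flow can exceed 28.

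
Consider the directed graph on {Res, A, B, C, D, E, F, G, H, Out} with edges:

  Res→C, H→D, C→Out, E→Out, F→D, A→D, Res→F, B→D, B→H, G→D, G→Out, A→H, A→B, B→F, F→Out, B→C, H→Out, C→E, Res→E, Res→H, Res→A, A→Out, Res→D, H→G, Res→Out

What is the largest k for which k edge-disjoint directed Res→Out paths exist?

6

Assign every edge capacity 1; by Menger, the answer equals the max flow.
Path Res→Out (+1); total 1.
Path Res→A→Out (+1); total 2.
Path Res→C→Out (+1); total 3.
Path Res→E→Out (+1); total 4.
Path Res→F→Out (+1); total 5.
Path Res→H→Out (+1); total 6.
No residual Res→Out path; max flow = 6.
Certifying cut of size 6: {Res→A, Res→C, Res→E, Res→F, Res→H, Res→Out}.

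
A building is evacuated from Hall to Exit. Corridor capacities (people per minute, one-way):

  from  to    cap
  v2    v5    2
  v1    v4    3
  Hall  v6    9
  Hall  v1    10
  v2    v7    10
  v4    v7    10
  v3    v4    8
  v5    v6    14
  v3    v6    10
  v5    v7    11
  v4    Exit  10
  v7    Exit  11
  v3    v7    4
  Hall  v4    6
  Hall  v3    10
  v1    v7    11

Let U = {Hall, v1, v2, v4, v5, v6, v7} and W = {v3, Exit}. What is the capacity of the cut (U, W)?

Edges leaving {Hall, v1, v2, v4, v5, v6, v7}: Hall→v3 (10), v4→Exit (10), v7→Exit (11).
Cut capacity = 10 + 10 + 11 = 31.

31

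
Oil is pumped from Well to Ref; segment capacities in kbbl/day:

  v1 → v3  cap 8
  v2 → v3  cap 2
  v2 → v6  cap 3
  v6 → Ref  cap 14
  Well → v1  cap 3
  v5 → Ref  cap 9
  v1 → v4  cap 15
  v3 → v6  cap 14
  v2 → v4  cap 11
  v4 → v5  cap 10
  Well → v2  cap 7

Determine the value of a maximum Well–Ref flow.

10

Augment Well→v2→v6→Ref: bottleneck 3, flow now 3.
Augment Well→v1→v3→v6→Ref: bottleneck 3, flow now 6.
Augment Well→v2→v3→v6→Ref: bottleneck 2, flow now 8.
Augment Well→v2→v4→v5→Ref: bottleneck 2, flow now 10.
No augmenting path remains; maximum flow = 10.
In the residual graph, reachable from Well: {Well}.
Min-cut edges: Well→v1 (3), Well→v2 (7); capacity 3 + 7 = 10.
This cut is saturated, so no flow can exceed 10.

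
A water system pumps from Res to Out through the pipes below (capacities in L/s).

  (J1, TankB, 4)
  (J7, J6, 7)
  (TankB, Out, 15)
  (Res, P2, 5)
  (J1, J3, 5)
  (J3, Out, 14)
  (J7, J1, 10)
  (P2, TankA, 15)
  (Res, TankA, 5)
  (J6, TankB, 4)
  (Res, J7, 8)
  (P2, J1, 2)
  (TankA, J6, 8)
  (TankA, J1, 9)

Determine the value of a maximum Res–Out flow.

13

Augment Res→P2→J1→J3→Out: bottleneck 2, flow now 2.
Augment Res→TankA→J1→J3→Out: bottleneck 3, flow now 5.
Augment Res→TankA→J1→TankB→Out: bottleneck 2, flow now 7.
Augment Res→J7→J1→TankB→Out: bottleneck 2, flow now 9.
Augment Res→J7→J6→TankB→Out: bottleneck 4, flow now 13.
No augmenting path remains; maximum flow = 13.
In the residual graph, reachable from Res: {Res, P2, TankA, J7, J1, J6}.
Min-cut edges: J1→J3 (5), J1→TankB (4), J6→TankB (4); capacity 5 + 4 + 4 = 13.
This cut is saturated, so no flow can exceed 13.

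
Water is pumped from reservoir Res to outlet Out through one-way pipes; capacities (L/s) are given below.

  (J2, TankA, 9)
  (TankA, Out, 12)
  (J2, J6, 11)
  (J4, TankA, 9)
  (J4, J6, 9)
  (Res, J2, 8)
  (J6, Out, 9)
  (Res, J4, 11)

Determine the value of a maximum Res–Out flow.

Augment Res→J4→J6→Out: bottleneck 9, flow now 9.
Augment Res→J4→TankA→Out: bottleneck 2, flow now 11.
Augment Res→J2→TankA→Out: bottleneck 8, flow now 19.
No augmenting path remains; maximum flow = 19.
In the residual graph, reachable from Res: {Res}.
Min-cut edges: Res→J4 (11), Res→J2 (8); capacity 11 + 8 = 19.
This cut is saturated, so no flow can exceed 19.

19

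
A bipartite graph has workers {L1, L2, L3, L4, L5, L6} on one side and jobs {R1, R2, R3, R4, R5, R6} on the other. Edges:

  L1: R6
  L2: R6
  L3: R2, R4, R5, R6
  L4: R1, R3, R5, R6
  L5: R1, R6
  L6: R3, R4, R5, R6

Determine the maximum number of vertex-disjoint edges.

Unit-capacity flow: source→left, listed edges, right→sink; max matching = max flow.
Augmenting path L1→R6 (+1); matched 1.
Augmenting path L3→R2 (+1); matched 2.
Augmenting path L4→R1 (+1); matched 3.
Augmenting path L6→R3 (+1); matched 4.
Augmenting path L5→R1→L4→R5 (+1); matched 5.
No augmenting path remains; maximum matching = 5.
König certificate: {L3, L4, L5, L6, R6} is a vertex cover of size 5 (every listed pair touches it), so no matching can be larger.

5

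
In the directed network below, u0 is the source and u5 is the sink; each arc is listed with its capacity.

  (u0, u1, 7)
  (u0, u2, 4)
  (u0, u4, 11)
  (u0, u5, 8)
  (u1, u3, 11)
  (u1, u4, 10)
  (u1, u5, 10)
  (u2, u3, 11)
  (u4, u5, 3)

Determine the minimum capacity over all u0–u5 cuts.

Augment u0→u5: bottleneck 8, flow now 8.
Augment u0→u1→u5: bottleneck 7, flow now 15.
Augment u0→u4→u5: bottleneck 3, flow now 18.
No augmenting path remains; maximum flow = 18.
By max-flow min-cut, the minimum cut capacity equals the max flow.
In the residual graph, reachable from u0: {u0, u2, u3, u4}.
Min-cut edges: u0→u1 (7), u0→u5 (8), u4→u5 (3); capacity 7 + 8 + 3 = 18.

18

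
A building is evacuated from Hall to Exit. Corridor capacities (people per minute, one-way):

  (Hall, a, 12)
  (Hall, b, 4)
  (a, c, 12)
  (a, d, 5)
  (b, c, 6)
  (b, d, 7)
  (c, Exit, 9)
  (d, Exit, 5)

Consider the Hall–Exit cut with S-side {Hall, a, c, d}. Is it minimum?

Given cut capacity: 4 + 9 + 5 = 18.
Augment Hall→a→c→Exit: bottleneck 9, flow now 9.
Augment Hall→a→d→Exit: bottleneck 3, flow now 12.
Augment Hall→b→d→Exit: bottleneck 2, flow now 14.
No augmenting path remains; maximum flow = 14.
In the residual graph, reachable from Hall: {Hall, a, b, c, d}.
Min-cut edges: c→Exit (9), d→Exit (5); capacity 9 + 5 = 14.
Cut capacity 18 exceeds the max flow 14, so it is not minimum.

No — its capacity is 18, but the minimum cut has capacity 14.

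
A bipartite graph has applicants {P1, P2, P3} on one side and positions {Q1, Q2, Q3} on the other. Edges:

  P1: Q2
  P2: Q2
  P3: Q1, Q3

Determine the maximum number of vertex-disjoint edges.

2

Unit-capacity flow: source→left, listed edges, right→sink; max matching = max flow.
Augmenting path P1→Q2 (+1); matched 1.
Augmenting path P3→Q1 (+1); matched 2.
No augmenting path remains; maximum matching = 2.
König certificate: {P3, Q2} is a vertex cover of size 2 (every listed pair touches it), so no matching can be larger.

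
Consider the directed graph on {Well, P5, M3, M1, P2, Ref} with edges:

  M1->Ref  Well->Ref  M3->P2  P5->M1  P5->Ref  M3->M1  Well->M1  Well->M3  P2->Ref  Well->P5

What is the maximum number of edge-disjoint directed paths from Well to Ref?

Assign every edge capacity 1; by Menger, the answer equals the max flow.
Path Well→Ref (+1); total 1.
Path Well→P5→Ref (+1); total 2.
Path Well→M1→Ref (+1); total 3.
Path Well→M3→P2→Ref (+1); total 4.
No residual Well→Ref path; max flow = 4.
Certifying cut of size 4: {Well→M1, Well→M3, Well→P5, Well→Ref}.

4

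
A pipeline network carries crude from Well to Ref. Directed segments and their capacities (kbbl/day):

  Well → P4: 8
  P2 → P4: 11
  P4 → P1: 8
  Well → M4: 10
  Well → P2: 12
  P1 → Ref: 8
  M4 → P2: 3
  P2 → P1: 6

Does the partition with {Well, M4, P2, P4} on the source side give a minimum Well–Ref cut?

Given cut capacity: 6 + 8 = 14.
Augment Well→P2→P1→Ref: bottleneck 6, flow now 6.
Augment Well→P4→P1→Ref: bottleneck 2, flow now 8.
No augmenting path remains; maximum flow = 8.
In the residual graph, reachable from Well: {Well, M4, P2, P4, P1}.
Min-cut edges: P1→Ref (8); capacity 8 = 8.
Cut capacity 14 exceeds the max flow 8, so it is not minimum.

No — its capacity is 14, but the minimum cut has capacity 8.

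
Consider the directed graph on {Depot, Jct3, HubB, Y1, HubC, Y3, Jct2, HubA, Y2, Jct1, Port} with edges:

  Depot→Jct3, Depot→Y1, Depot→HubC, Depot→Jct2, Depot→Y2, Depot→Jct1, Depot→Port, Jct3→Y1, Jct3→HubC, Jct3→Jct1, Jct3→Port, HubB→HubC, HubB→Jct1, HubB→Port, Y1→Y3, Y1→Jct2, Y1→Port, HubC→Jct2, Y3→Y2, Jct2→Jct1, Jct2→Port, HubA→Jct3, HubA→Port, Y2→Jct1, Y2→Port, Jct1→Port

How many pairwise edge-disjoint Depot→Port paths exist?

Assign every edge capacity 1; by Menger, the answer equals the max flow.
Path Depot→Port (+1); total 1.
Path Depot→Jct3→Port (+1); total 2.
Path Depot→Y1→Port (+1); total 3.
Path Depot→Jct2→Port (+1); total 4.
Path Depot→Y2→Port (+1); total 5.
Path Depot→Jct1→Port (+1); total 6.
No residual Depot→Port path; max flow = 6.
Certifying cut of size 6: {Depot→Jct3, Depot→Port, Depot→Y1, Depot→Y2, Jct1→Port, Jct2→Port}.

6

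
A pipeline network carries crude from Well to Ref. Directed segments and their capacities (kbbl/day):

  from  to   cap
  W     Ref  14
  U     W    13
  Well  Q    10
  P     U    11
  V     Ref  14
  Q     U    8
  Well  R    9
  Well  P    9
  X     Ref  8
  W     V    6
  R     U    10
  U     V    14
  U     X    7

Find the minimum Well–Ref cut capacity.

Augment Well→P→U→V→Ref: bottleneck 9, flow now 9.
Augment Well→Q→U→V→Ref: bottleneck 5, flow now 14.
Augment Well→Q→U→W→Ref: bottleneck 3, flow now 17.
Augment Well→R→U→W→Ref: bottleneck 9, flow now 26.
No augmenting path remains; maximum flow = 26.
By max-flow min-cut, the minimum cut capacity equals the max flow.
In the residual graph, reachable from Well: {Well, Q}.
Min-cut edges: Well→P (9), Well→R (9), Q→U (8); capacity 9 + 9 + 8 = 26.

26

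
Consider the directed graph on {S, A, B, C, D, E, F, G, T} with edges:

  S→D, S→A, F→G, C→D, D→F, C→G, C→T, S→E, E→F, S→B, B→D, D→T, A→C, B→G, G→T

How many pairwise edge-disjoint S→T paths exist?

Assign every edge capacity 1; by Menger, the answer equals the max flow.
Path S→D→T (+1); total 1.
Path S→A→C→T (+1); total 2.
Path S→B→G→T (+1); total 3.
No residual S→T path; max flow = 3.
Certifying cut of size 3: {D→T, G→T, S→A}.

3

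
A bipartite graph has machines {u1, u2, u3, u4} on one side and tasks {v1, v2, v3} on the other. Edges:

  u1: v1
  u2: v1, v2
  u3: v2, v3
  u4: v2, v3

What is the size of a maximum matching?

Unit-capacity flow: source→left, listed edges, right→sink; max matching = max flow.
Augmenting path u1→v1 (+1); matched 1.
Augmenting path u2→v2 (+1); matched 2.
Augmenting path u3→v3 (+1); matched 3.
No augmenting path remains; maximum matching = 3.
König certificate: {v1, v2, v3} is a vertex cover of size 3 (every listed pair touches it), so no matching can be larger.

3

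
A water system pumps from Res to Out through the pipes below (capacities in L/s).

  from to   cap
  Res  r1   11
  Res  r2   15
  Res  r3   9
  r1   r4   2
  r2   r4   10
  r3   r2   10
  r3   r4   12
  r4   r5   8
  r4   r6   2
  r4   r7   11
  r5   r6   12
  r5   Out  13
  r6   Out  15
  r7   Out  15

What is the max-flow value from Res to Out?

21

Augment Res→r1→r4→r5→Out: bottleneck 2, flow now 2.
Augment Res→r2→r4→r5→Out: bottleneck 6, flow now 8.
Augment Res→r2→r4→r6→Out: bottleneck 2, flow now 10.
Augment Res→r2→r4→r7→Out: bottleneck 2, flow now 12.
Augment Res→r3→r4→r7→Out: bottleneck 9, flow now 21.
No augmenting path remains; maximum flow = 21.
In the residual graph, reachable from Res: {Res, r1, r2}.
Min-cut edges: Res→r3 (9), r1→r4 (2), r2→r4 (10); capacity 9 + 2 + 10 = 21.
This cut is saturated, so no flow can exceed 21.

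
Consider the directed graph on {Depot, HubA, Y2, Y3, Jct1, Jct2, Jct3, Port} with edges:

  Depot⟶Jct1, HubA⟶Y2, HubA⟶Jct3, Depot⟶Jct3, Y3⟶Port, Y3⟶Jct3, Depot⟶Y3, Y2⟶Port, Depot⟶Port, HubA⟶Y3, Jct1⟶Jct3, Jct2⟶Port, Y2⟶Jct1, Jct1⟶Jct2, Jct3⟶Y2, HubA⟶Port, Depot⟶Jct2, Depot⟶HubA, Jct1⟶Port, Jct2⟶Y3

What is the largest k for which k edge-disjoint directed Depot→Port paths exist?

Assign every edge capacity 1; by Menger, the answer equals the max flow.
Path Depot→Port (+1); total 1.
Path Depot→HubA→Port (+1); total 2.
Path Depot→Y3→Port (+1); total 3.
Path Depot→Jct1→Port (+1); total 4.
Path Depot→Jct2→Port (+1); total 5.
Path Depot→Jct3→Y2→Port (+1); total 6.
No residual Depot→Port path; max flow = 6.
Certifying cut of size 6: {Depot→HubA, Depot→Jct1, Depot→Jct2, Depot→Jct3, Depot→Port, Depot→Y3}.

6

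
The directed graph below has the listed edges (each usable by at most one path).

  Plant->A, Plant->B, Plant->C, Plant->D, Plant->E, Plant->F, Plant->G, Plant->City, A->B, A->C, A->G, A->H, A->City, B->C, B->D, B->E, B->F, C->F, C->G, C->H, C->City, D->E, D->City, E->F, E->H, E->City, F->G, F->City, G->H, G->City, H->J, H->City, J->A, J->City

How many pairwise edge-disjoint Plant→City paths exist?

8

Assign every edge capacity 1; by Menger, the answer equals the max flow.
Path Plant→City (+1); total 1.
Path Plant→A→City (+1); total 2.
Path Plant→C→City (+1); total 3.
Path Plant→D→City (+1); total 4.
Path Plant→E→City (+1); total 5.
Path Plant→F→City (+1); total 6.
Path Plant→G→City (+1); total 7.
Path Plant→B→C→H→City (+1); total 8.
No residual Plant→City path; max flow = 8.
Certifying cut of size 8: {Plant→A, Plant→B, Plant→C, Plant→City, Plant→D, Plant→E, Plant→F, Plant→G}.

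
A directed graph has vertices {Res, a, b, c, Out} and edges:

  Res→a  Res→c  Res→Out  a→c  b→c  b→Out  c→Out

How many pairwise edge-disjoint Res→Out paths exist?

2

Assign every edge capacity 1; by Menger, the answer equals the max flow.
Path Res→Out (+1); total 1.
Path Res→c→Out (+1); total 2.
No residual Res→Out path; max flow = 2.
Certifying cut of size 2: {Res→Out, c→Out}.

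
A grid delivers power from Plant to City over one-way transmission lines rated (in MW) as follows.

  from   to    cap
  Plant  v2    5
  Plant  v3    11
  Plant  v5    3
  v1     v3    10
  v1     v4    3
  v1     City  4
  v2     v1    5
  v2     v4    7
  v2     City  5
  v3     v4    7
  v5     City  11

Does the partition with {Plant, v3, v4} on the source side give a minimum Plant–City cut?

Yes — it is a minimum cut (capacity 8).

Given cut capacity: 5 + 3 = 8.
Augment Plant→v2→City: bottleneck 5, flow now 5.
Augment Plant→v5→City: bottleneck 3, flow now 8.
No augmenting path remains; maximum flow = 8.
Cut capacity 8 equals the max flow, so it is a minimum cut.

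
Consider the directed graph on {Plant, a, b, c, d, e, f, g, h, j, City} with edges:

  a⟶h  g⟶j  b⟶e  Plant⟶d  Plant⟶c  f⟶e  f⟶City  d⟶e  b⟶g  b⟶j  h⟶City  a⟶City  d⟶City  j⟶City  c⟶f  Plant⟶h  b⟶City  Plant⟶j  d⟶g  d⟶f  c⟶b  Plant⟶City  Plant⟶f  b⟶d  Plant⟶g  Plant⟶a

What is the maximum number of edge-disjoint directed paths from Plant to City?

Assign every edge capacity 1; by Menger, the answer equals the max flow.
Path Plant→City (+1); total 1.
Path Plant→a→City (+1); total 2.
Path Plant→d→City (+1); total 3.
Path Plant→f→City (+1); total 4.
Path Plant→h→City (+1); total 5.
Path Plant→j→City (+1); total 6.
Path Plant→c→b→City (+1); total 7.
No residual Plant→City path; max flow = 7.
Certifying cut of size 7: {Plant→City, Plant→a, Plant→c, Plant→d, Plant→f, Plant→h, j→City}.

7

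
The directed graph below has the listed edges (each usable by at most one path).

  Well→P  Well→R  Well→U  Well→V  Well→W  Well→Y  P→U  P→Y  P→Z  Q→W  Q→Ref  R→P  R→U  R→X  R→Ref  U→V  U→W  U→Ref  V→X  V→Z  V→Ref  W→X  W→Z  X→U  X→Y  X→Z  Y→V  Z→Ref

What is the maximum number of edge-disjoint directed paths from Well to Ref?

Assign every edge capacity 1; by Menger, the answer equals the max flow.
Path Well→R→Ref (+1); total 1.
Path Well→U→Ref (+1); total 2.
Path Well→V→Ref (+1); total 3.
Path Well→P→Z→Ref (+1); total 4.
No residual Well→Ref path; max flow = 4.
Certifying cut of size 4: {U→Ref, V→Ref, Well→R, Z→Ref}.

4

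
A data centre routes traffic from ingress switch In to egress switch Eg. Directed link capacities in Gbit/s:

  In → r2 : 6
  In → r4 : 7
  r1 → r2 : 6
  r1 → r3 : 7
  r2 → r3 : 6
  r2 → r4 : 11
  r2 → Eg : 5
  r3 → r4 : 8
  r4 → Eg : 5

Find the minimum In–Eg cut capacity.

Augment In→r2→Eg: bottleneck 5, flow now 5.
Augment In→r4→Eg: bottleneck 5, flow now 10.
No augmenting path remains; maximum flow = 10.
By max-flow min-cut, the minimum cut capacity equals the max flow.
In the residual graph, reachable from In: {In, r2, r3, r4}.
Min-cut edges: r2→Eg (5), r4→Eg (5); capacity 5 + 5 = 10.

10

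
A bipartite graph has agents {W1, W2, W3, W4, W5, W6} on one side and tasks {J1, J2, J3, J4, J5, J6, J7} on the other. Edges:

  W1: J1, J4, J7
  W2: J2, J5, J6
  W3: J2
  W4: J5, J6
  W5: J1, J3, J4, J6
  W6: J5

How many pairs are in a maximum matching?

Unit-capacity flow: source→left, listed edges, right→sink; max matching = max flow.
Augmenting path W1→J1 (+1); matched 1.
Augmenting path W2→J2 (+1); matched 2.
Augmenting path W4→J5 (+1); matched 3.
Augmenting path W5→J3 (+1); matched 4.
Augmenting path W3→J2→W2→J6 (+1); matched 5.
No augmenting path remains; maximum matching = 5.
König certificate: {W1, W5, J2, J5, J6} is a vertex cover of size 5 (every listed pair touches it), so no matching can be larger.

5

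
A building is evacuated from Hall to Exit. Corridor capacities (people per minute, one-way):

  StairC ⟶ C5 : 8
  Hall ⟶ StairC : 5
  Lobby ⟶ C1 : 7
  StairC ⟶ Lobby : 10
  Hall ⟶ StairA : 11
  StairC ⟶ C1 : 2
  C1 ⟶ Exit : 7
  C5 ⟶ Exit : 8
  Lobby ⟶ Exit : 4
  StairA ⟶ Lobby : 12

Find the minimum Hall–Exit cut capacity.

Augment Hall→StairA→Lobby→Exit: bottleneck 4, flow now 4.
Augment Hall→StairC→C1→Exit: bottleneck 2, flow now 6.
Augment Hall→StairC→C5→Exit: bottleneck 3, flow now 9.
Augment Hall→StairA→Lobby→C1→Exit: bottleneck 5, flow now 14.
Augment Hall→StairA→Lobby→C1→StairC→C5→Exit: bottleneck 2, flow now 16. (uses reverse residual edge)
No augmenting path remains; maximum flow = 16.
By max-flow min-cut, the minimum cut capacity equals the max flow.
In the residual graph, reachable from Hall: {Hall}.
Min-cut edges: Hall→StairA (11), Hall→StairC (5); capacity 11 + 5 = 16.

16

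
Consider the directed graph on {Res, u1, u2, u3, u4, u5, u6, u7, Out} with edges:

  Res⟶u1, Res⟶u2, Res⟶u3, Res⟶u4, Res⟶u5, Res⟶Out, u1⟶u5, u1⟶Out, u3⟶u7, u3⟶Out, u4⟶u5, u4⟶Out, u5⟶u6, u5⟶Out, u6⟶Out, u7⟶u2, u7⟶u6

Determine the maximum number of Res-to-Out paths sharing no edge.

Assign every edge capacity 1; by Menger, the answer equals the max flow.
Path Res→Out (+1); total 1.
Path Res→u1→Out (+1); total 2.
Path Res→u3→Out (+1); total 3.
Path Res→u4→Out (+1); total 4.
Path Res→u5→Out (+1); total 5.
No residual Res→Out path; max flow = 5.
Certifying cut of size 5: {Res→Out, Res→u1, Res→u3, Res→u4, Res→u5}.

5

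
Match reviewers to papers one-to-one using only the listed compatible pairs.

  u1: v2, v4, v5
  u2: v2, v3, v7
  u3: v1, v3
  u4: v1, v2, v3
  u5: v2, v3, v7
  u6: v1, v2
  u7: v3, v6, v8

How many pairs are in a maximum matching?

6

Unit-capacity flow: source→left, listed edges, right→sink; max matching = max flow.
Augmenting path u1→v2 (+1); matched 1.
Augmenting path u2→v3 (+1); matched 2.
Augmenting path u3→v1 (+1); matched 3.
Augmenting path u5→v7 (+1); matched 4.
Augmenting path u7→v6 (+1); matched 5.
Augmenting path u4→v2→u1→v4 (+1); matched 6.
No augmenting path remains; maximum matching = 6.
König certificate: {u1, u7, v1, v2, v3, v7} is a vertex cover of size 6 (every listed pair touches it), so no matching can be larger.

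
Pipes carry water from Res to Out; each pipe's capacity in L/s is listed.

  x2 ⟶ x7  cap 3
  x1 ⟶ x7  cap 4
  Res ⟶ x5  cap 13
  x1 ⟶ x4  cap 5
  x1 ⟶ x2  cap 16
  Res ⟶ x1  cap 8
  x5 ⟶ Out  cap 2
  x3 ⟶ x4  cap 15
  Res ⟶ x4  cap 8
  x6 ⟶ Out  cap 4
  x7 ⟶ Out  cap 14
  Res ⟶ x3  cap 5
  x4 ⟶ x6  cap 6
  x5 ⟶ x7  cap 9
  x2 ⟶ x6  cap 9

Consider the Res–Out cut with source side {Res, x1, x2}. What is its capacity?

Edges leaving {Res, x1, x2}: Res→x3 (5), Res→x4 (8), Res→x5 (13), x1→x4 (5), x1→x7 (4), x2→x6 (9), x2→x7 (3).
Cut capacity = 5 + 8 + 13 + 5 + 4 + 9 + 3 = 47.

47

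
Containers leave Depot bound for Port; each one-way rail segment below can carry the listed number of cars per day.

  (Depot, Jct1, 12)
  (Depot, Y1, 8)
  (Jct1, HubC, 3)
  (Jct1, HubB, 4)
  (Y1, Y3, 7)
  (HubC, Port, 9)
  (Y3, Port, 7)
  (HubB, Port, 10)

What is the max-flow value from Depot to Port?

Augment Depot→Jct1→HubC→Port: bottleneck 3, flow now 3.
Augment Depot→Jct1→HubB→Port: bottleneck 4, flow now 7.
Augment Depot→Y1→Y3→Port: bottleneck 7, flow now 14.
No augmenting path remains; maximum flow = 14.
In the residual graph, reachable from Depot: {Depot, Jct1, Y1}.
Min-cut edges: Jct1→HubC (3), Jct1→HubB (4), Y1→Y3 (7); capacity 3 + 4 + 7 = 14.
This cut is saturated, so no flow can exceed 14.

14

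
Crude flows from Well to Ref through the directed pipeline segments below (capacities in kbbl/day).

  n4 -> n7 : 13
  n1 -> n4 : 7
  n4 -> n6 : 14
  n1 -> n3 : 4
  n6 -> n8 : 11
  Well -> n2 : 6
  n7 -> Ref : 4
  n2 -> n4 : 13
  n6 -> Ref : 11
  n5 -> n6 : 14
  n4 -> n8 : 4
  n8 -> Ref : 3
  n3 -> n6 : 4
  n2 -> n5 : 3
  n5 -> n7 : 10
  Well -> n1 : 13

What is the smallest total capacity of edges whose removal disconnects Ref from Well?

17

Augment Well→n1→n3→n6→Ref: bottleneck 4, flow now 4.
Augment Well→n1→n4→n6→Ref: bottleneck 7, flow now 11.
Augment Well→n2→n4→n7→Ref: bottleneck 4, flow now 15.
Augment Well→n2→n4→n8→Ref: bottleneck 2, flow now 17.
No augmenting path remains; maximum flow = 17.
By max-flow min-cut, the minimum cut capacity equals the max flow.
In the residual graph, reachable from Well: {Well, n1}.
Min-cut edges: Well→n2 (6), n1→n3 (4), n1→n4 (7); capacity 6 + 4 + 7 = 17.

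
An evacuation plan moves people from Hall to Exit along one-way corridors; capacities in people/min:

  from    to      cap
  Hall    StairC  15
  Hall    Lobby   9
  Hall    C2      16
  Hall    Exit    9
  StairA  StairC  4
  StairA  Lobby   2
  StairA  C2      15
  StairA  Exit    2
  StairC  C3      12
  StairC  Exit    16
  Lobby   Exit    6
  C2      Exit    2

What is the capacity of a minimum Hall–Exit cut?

32

Augment Hall→Exit: bottleneck 9, flow now 9.
Augment Hall→StairC→Exit: bottleneck 15, flow now 24.
Augment Hall→Lobby→Exit: bottleneck 6, flow now 30.
Augment Hall→C2→Exit: bottleneck 2, flow now 32.
No augmenting path remains; maximum flow = 32.
By max-flow min-cut, the minimum cut capacity equals the max flow.
In the residual graph, reachable from Hall: {Hall, Lobby, C2}.
Min-cut edges: Hall→StairC (15), Hall→Exit (9), Lobby→Exit (6), C2→Exit (2); capacity 15 + 9 + 6 + 2 = 32.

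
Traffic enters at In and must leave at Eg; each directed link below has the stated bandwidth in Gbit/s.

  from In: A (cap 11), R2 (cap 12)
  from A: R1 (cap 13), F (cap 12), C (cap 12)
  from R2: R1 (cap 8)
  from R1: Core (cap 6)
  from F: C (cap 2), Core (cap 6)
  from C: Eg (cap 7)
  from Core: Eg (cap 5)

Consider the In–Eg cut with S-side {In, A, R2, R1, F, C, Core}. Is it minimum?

Given cut capacity: 7 + 5 = 12.
Augment In→A→C→Eg: bottleneck 7, flow now 7.
Augment In→A→R1→Core→Eg: bottleneck 4, flow now 11.
Augment In→R2→R1→Core→Eg: bottleneck 1, flow now 12.
No augmenting path remains; maximum flow = 12.
Cut capacity 12 equals the max flow, so it is a minimum cut.

Yes — it is a minimum cut (capacity 12).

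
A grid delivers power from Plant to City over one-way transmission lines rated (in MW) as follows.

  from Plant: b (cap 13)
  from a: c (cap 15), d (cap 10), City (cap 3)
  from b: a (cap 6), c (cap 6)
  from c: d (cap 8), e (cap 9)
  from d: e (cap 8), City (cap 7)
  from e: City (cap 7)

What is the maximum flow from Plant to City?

Augment Plant→b→a→City: bottleneck 3, flow now 3.
Augment Plant→b→a→d→City: bottleneck 3, flow now 6.
Augment Plant→b→c→d→City: bottleneck 4, flow now 10.
Augment Plant→b→c→e→City: bottleneck 2, flow now 12.
No augmenting path remains; maximum flow = 12.
In the residual graph, reachable from Plant: {Plant, b}.
Min-cut edges: b→a (6), b→c (6); capacity 6 + 6 = 12.
This cut is saturated, so no flow can exceed 12.

12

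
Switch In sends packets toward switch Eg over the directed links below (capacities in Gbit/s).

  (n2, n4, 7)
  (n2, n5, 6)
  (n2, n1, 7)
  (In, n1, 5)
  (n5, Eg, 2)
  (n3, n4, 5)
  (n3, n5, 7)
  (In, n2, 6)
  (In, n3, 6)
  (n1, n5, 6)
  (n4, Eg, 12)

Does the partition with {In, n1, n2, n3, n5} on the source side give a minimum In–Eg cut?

No — its capacity is 14, but the minimum cut has capacity 13.

Given cut capacity: 7 + 5 + 2 = 14.
Augment In→n1→n5→Eg: bottleneck 2, flow now 2.
Augment In→n2→n4→Eg: bottleneck 6, flow now 8.
Augment In→n3→n4→Eg: bottleneck 5, flow now 13.
No augmenting path remains; maximum flow = 13.
In the residual graph, reachable from In: {In, n1, n3, n5}.
Min-cut edges: In→n2 (6), n3→n4 (5), n5→Eg (2); capacity 6 + 5 + 2 = 13.
Cut capacity 14 exceeds the max flow 13, so it is not minimum.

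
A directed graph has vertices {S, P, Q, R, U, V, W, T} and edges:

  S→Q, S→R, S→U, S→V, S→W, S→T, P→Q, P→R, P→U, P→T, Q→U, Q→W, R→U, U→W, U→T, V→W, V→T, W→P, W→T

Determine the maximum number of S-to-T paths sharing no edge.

Assign every edge capacity 1; by Menger, the answer equals the max flow.
Path S→T (+1); total 1.
Path S→U→T (+1); total 2.
Path S→V→T (+1); total 3.
Path S→W→T (+1); total 4.
Path S→Q→W→P→T (+1); total 5.
No residual S→T path; max flow = 5.
Certifying cut of size 5: {S→T, S→V, U→T, W→P, W→T}.

5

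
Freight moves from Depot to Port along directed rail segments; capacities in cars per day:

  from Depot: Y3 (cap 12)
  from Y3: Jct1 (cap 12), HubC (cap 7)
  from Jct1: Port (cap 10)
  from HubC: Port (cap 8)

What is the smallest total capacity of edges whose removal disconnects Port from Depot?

Augment Depot→Y3→Jct1→Port: bottleneck 10, flow now 10.
Augment Depot→Y3→HubC→Port: bottleneck 2, flow now 12.
No augmenting path remains; maximum flow = 12.
By max-flow min-cut, the minimum cut capacity equals the max flow.
In the residual graph, reachable from Depot: {Depot}.
Min-cut edges: Depot→Y3 (12); capacity 12 = 12.

12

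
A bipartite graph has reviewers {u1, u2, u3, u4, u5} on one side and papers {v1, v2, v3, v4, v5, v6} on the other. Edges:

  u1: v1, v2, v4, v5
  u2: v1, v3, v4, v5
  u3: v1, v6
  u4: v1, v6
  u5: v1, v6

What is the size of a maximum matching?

4

Unit-capacity flow: source→left, listed edges, right→sink; max matching = max flow.
Augmenting path u1→v1 (+1); matched 1.
Augmenting path u2→v3 (+1); matched 2.
Augmenting path u3→v6 (+1); matched 3.
Augmenting path u4→v1→u1→v2 (+1); matched 4.
No augmenting path remains; maximum matching = 4.
König certificate: {u1, u2, v1, v6} is a vertex cover of size 4 (every listed pair touches it), so no matching can be larger.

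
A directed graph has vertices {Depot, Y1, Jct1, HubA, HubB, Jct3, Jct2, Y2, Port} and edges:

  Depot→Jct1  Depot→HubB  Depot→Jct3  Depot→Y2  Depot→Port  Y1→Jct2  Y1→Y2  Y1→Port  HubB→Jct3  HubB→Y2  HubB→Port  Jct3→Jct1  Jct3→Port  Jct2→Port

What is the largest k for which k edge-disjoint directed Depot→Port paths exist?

3

Assign every edge capacity 1; by Menger, the answer equals the max flow.
Path Depot→Port (+1); total 1.
Path Depot→HubB→Port (+1); total 2.
Path Depot→Jct3→Port (+1); total 3.
No residual Depot→Port path; max flow = 3.
Certifying cut of size 3: {Depot→HubB, Depot→Jct3, Depot→Port}.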